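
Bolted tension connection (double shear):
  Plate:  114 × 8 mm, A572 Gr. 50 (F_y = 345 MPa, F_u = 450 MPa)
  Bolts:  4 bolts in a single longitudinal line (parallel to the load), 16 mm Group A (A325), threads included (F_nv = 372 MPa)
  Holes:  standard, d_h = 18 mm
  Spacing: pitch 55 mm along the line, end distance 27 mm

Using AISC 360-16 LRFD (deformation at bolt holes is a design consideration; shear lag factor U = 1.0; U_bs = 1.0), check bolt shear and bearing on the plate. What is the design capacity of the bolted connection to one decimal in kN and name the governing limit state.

Bolt shear: A_b = π(16)²/4 = 201.06 mm². φR_n = 0.75 × 372 × 201.06 × 4 × 2 = 448.8 kN.
Bearing (8 mm plate, F_u = 450 MPa): end bolts L_c = 27 − 18/2 = 18, R_n = min(1.2×18×8×450, 2.4×16×8×450) = 77.76 kN/bolt; interior L_c = 55 − 18 = 37, R_n = 138.24 kN/bolt. φR_n = 0.75 × (1×77.76 + 3×138.24) = 369.4 kN.
Governing: min(448.8, 369.4) = 369.4 kN → bearing.

369.4 kN (bearing governs)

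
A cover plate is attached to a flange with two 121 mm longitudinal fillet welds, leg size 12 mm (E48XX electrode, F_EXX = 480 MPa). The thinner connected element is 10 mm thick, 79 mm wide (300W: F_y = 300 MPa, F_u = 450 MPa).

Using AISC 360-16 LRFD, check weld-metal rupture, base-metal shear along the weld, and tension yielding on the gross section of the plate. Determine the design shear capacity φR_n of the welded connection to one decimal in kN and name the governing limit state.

Weld metal: throat = 0.707×12 = 8.484 mm, L = 2×121 = 242 mm. φR_n = 0.75 × 0.6 × 480 × 8.484 × 242 = 443.5 kN.
Base metal shear (10 mm plate): yield φR_n = 1.0×0.6×300×10×242 = 435.6 kN; rupture φR_n = 0.75×0.6×450×10×242 = 490.1 kN; take 435.6 kN (yield).
Tension yield (gross): A_g = 79×10 = 790 mm². φR_n = 0.90 × 300 × 790 = 213.3 kN.
Governing: min(443.5, 435.6, 213.3) = 213.3 kN → gross-section yield.

213.3 kN (gross-section yield governs)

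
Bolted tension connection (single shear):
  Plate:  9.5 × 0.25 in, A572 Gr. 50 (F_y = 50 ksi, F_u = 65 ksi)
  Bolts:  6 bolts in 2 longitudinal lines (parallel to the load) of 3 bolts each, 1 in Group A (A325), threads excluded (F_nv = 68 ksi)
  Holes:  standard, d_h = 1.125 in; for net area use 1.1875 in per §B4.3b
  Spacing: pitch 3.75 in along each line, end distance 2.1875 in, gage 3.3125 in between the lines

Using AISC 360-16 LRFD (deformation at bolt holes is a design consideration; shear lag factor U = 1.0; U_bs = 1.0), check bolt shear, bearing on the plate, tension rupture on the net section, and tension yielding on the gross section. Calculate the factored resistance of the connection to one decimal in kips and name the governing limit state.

Bolt shear: A_b = π(1)²/4 = 0.7854 in². φR_n = 0.75 × 68 × 0.7854 × 6 × 1 = 240.3 kips.
Bearing (0.25 in plate, F_u = 65 ksi): end bolts L_c = 2.1875 − 1.125/2 = 1.625, R_n = min(1.2×1.625×0.25×65, 2.4×1×0.25×65) = 31.688 kips/bolt; interior L_c = 3.75 − 1.125 = 2.625, R_n = 39 kips/bolt. φR_n = 0.75 × (2×31.688 + 4×39) = 164.5 kips.
Tension rupture (net): A_n = (9.5 − 2×1.1875)×0.25 = 1.7813 in² (U = 1.0, A_e = A_n). φR_n = 0.75 × 65 × 1.7813 = 86.8 kips.
Tension yield (gross): A_g = 9.5×0.25 = 2.375 in². φR_n = 0.90 × 50 × 2.375 = 106.9 kips.
Governing: min(240.3, 164.5, 86.8, 106.9) = 86.8 kips → net-section rupture.

86.8 kips (net-section rupture governs)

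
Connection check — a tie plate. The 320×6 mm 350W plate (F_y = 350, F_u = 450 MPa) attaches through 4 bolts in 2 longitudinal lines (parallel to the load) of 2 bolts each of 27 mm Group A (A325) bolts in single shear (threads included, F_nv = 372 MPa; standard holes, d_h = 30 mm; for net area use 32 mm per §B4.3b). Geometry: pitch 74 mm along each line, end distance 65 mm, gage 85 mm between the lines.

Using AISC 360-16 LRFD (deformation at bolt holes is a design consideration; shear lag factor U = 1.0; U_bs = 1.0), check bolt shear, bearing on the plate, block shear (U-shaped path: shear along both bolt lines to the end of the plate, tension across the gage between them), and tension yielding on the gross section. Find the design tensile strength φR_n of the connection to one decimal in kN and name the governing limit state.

Bolt shear: A_b = π(27)²/4 = 572.56 mm². φR_n = 0.75 × 372 × 572.56 × 4 × 1 = 639.0 kN.
Bearing (6 mm plate, F_u = 450 MPa): end bolts L_c = 65 − 30/2 = 50, R_n = min(1.2×50×6×450, 2.4×27×6×450) = 162 kN/bolt; interior L_c = 74 − 30 = 44, R_n = 142.56 kN/bolt. φR_n = 0.75 × (2×162 + 2×142.56) = 456.8 kN.
Block shear: shear path 2×[65+1×74] = 2×139 mm, A_gv = 1668, A_nv = 2×(139 − 1.5×32)×6 = 1092 mm²; tension across gage: (85 − 1×32)×6 = 318 mm². R_n = min(0.6×450×1092, 0.6×350×1668) + 1.0×450×318 = min(294.84, 350.28) + 143.1 = 437.94 kN. φR_n = 0.75 × 437.94 = 328.5 kN.
Tension yield (gross): A_g = 320×6 = 1920 mm². φR_n = 0.90 × 350 × 1920 = 604.8 kN.
Governing: min(639.0, 456.8, 328.5, 604.8) = 328.5 kN → block shear.

328.5 kN (block shear governs)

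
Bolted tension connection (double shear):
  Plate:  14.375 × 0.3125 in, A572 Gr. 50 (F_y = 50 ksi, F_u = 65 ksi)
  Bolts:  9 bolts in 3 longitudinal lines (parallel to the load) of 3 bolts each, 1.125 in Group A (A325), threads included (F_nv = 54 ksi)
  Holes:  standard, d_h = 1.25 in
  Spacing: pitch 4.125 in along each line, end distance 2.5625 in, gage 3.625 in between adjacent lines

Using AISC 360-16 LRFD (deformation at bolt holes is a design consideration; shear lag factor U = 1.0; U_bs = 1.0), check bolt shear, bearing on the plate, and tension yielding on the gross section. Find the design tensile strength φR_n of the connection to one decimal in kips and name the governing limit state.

Bolt shear: A_b = π(1.125)²/4 = 0.99402 in². φR_n = 0.75 × 54 × 0.99402 × 9 × 2 = 724.6 kips.
Bearing (0.3125 in plate, F_u = 65 ksi): end bolts L_c = 2.5625 − 1.25/2 = 1.9375, R_n = min(1.2×1.9375×0.3125×65, 2.4×1.125×0.3125×65) = 47.227 kips/bolt; interior L_c = 4.125 − 1.25 = 2.875, R_n = 54.844 kips/bolt. φR_n = 0.75 × (3×47.227 + 6×54.844) = 353.1 kips.
Tension yield (gross): A_g = 14.375×0.3125 = 4.4922 in². φR_n = 0.90 × 50 × 4.4922 = 202.1 kips.
Governing: min(724.6, 353.1, 202.1) = 202.1 kips → gross-section yield.

202.1 kips (gross-section yield governs)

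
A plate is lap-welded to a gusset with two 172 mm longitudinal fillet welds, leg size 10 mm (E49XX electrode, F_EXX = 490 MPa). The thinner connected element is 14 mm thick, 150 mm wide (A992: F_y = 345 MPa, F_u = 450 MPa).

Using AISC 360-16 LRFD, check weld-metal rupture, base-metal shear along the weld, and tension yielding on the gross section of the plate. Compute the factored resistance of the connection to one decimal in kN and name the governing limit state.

Weld metal: throat = 0.707×10 = 7.07 mm, L = 2×172 = 344 mm. φR_n = 0.75 × 0.6 × 490 × 7.07 × 344 = 536.3 kN.
Base metal shear (14 mm plate): yield φR_n = 1.0×0.6×345×14×344 = 996.9 kN; rupture φR_n = 0.75×0.6×450×14×344 = 975.2 kN; take 975.2 kN (rupture).
Tension yield (gross): A_g = 150×14 = 2100 mm². φR_n = 0.90 × 345 × 2100 = 652.1 kN.
Governing: min(536.3, 975.2, 652.1) = 536.3 kN → weld metal.

536.3 kN (weld metal governs)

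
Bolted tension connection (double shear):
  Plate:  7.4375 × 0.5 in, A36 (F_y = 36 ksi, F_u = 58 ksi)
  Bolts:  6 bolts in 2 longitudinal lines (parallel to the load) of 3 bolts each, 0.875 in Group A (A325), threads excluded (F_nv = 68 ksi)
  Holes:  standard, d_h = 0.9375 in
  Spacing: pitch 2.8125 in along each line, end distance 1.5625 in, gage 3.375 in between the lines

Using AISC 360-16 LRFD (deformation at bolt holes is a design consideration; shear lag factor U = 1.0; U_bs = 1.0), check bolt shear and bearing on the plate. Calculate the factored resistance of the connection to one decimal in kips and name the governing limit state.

Bolt shear: A_b = π(0.875)²/4 = 0.60132 in². φR_n = 0.75 × 68 × 0.60132 × 6 × 2 = 368.0 kips.
Bearing (0.5 in plate, F_u = 58 ksi): end bolts L_c = 1.5625 − 0.9375/2 = 1.09375, R_n = min(1.2×1.09375×0.5×58, 2.4×0.875×0.5×58) = 38.063 kips/bolt; interior L_c = 2.8125 − 0.9375 = 1.875, R_n = 60.9 kips/bolt. φR_n = 0.75 × (2×38.063 + 4×60.9) = 239.8 kips.
Governing: min(368.0, 239.8) = 239.8 kips → bearing.

239.8 kips (bearing governs)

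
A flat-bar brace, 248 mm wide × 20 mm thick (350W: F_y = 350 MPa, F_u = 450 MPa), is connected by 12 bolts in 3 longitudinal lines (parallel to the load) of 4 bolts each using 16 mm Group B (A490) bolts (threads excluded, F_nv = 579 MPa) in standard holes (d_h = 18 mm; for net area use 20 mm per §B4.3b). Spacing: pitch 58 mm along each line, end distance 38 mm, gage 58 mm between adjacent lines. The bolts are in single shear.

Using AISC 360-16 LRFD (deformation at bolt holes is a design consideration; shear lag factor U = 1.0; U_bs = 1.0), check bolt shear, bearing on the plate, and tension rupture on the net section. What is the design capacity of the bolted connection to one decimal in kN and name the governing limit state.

Bolt shear: A_b = π(16)²/4 = 201.06 mm². φR_n = 0.75 × 579 × 201.06 × 12 × 1 = 1047.7 kN.
Bearing (20 mm plate, F_u = 450 MPa): end bolts L_c = 38 − 18/2 = 29, R_n = min(1.2×29×20×450, 2.4×16×20×450) = 313.2 kN/bolt; interior L_c = 58 − 18 = 40, R_n = 345.6 kN/bolt. φR_n = 0.75 × (3×313.2 + 9×345.6) = 3037.5 kN.
Tension rupture (net): A_n = (248 − 3×20)×20 = 3760 mm² (U = 1.0, A_e = A_n). φR_n = 0.75 × 450 × 3760 = 1269.0 kN.
Governing: min(1047.7, 3037.5, 1269.0) = 1047.7 kN → bolt shear.

1047.7 kN (bolt shear governs)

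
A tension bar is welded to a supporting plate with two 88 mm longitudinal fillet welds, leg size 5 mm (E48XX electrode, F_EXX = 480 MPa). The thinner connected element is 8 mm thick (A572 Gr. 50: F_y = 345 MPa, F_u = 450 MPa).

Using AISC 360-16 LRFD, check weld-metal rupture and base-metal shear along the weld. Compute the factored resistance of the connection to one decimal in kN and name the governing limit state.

Weld metal: throat = 0.707×5 = 3.535 mm, L = 2×88 = 176 mm. φR_n = 0.75 × 0.6 × 480 × 3.535 × 176 = 134.4 kN.
Base metal shear (8 mm plate): yield φR_n = 1.0×0.6×345×8×176 = 291.5 kN; rupture φR_n = 0.75×0.6×450×8×176 = 285.1 kN; take 285.1 kN (rupture).
Governing: min(134.4, 285.1) = 134.4 kN → weld metal.

134.4 kN (weld metal governs)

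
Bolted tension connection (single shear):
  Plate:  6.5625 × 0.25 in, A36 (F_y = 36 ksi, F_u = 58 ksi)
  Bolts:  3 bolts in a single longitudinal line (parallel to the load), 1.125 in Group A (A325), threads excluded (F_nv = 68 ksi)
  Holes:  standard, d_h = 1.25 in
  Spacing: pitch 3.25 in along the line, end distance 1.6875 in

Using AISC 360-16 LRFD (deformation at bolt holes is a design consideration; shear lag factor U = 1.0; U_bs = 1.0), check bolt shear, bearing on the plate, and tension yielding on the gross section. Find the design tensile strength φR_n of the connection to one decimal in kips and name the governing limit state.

Bolt shear: A_b = π(1.125)²/4 = 0.99402 in². φR_n = 0.75 × 68 × 0.99402 × 3 × 1 = 152.1 kips.
Bearing (0.25 in plate, F_u = 58 ksi): end bolts L_c = 1.6875 − 1.25/2 = 1.0625, R_n = min(1.2×1.0625×0.25×58, 2.4×1.125×0.25×58) = 18.488 kips/bolt; interior L_c = 3.25 − 1.25 = 2, R_n = 34.8 kips/bolt. φR_n = 0.75 × (1×18.488 + 2×34.8) = 66.1 kips.
Tension yield (gross): A_g = 6.5625×0.25 = 1.6406 in². φR_n = 0.90 × 36 × 1.6406 = 53.2 kips.
Governing: min(152.1, 66.1, 53.2) = 53.2 kips → gross-section yield.

53.2 kips (gross-section yield governs)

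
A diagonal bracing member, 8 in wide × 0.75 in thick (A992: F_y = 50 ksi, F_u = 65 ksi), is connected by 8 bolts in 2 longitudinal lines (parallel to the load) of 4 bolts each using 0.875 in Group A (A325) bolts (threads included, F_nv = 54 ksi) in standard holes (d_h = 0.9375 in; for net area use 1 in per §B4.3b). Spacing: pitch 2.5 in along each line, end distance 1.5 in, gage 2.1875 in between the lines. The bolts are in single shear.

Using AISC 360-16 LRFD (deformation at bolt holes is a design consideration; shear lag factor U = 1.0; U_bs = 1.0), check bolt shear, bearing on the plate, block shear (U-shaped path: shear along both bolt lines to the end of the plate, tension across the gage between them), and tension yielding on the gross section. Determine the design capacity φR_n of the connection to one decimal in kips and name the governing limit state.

194.8 kips (bolt shear governs)

Bolt shear: A_b = π(0.875)²/4 = 0.60132 in². φR_n = 0.75 × 54 × 0.60132 × 8 × 1 = 194.8 kips.
Bearing (0.75 in plate, F_u = 65 ksi): end bolts L_c = 1.5 − 0.9375/2 = 1.03125, R_n = min(1.2×1.03125×0.75×65, 2.4×0.875×0.75×65) = 60.328 kips/bolt; interior L_c = 2.5 − 0.9375 = 1.5625, R_n = 91.406 kips/bolt. φR_n = 0.75 × (2×60.328 + 6×91.406) = 501.8 kips.
Block shear: shear path 2×[1.5+3×2.5] = 2×9 in, A_gv = 13.5, A_nv = 2×(9 − 3.5×1)×0.75 = 8.25 in²; tension across gage: (2.1875 − 1×1)×0.75 = 0.89063 in². R_n = min(0.6×65×8.25, 0.6×50×13.5) + 1.0×65×0.89063 = min(321.75, 405) + 57.891 = 379.64 kips. φR_n = 0.75 × 379.64 = 284.7 kips.
Tension yield (gross): A_g = 8×0.75 = 6 in². φR_n = 0.90 × 50 × 6 = 270.0 kips.
Governing: min(194.8, 501.8, 284.7, 270.0) = 194.8 kips → bolt shear.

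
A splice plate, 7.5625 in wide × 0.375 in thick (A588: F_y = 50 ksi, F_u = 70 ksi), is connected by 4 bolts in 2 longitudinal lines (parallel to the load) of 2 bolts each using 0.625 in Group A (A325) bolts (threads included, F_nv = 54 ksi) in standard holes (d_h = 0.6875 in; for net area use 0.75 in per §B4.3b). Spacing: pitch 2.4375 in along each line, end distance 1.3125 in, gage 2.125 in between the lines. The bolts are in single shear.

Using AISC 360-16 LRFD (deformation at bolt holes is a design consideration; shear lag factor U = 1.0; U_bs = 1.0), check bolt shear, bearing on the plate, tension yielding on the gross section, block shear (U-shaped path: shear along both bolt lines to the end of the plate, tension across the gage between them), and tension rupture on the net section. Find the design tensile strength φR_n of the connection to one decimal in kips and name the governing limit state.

Bolt shear: A_b = π(0.625)²/4 = 0.3068 in². φR_n = 0.75 × 54 × 0.3068 × 4 × 1 = 49.7 kips.
Bearing (0.375 in plate, F_u = 70 ksi): end bolts L_c = 1.3125 − 0.6875/2 = 0.96875, R_n = min(1.2×0.96875×0.375×70, 2.4×0.625×0.375×70) = 30.516 kips/bolt; interior L_c = 2.4375 − 0.6875 = 1.75, R_n = 39.375 kips/bolt. φR_n = 0.75 × (2×30.516 + 2×39.375) = 104.8 kips.
Tension yield (gross): A_g = 7.5625×0.375 = 2.8359 in². φR_n = 0.90 × 50 × 2.8359 = 127.6 kips.
Block shear: shear path 2×[1.3125+1×2.4375] = 2×3.75 in, A_gv = 2.8125, A_nv = 2×(3.75 − 1.5×0.75)×0.375 = 1.9688 in²; tension across gage: (2.125 − 1×0.75)×0.375 = 0.51563 in². R_n = min(0.6×70×1.9688, 0.6×50×2.8125) + 1.0×70×0.51563 = min(82.69, 84.375) + 36.094 = 118.78 kips. φR_n = 0.75 × 118.78 = 89.1 kips.
Tension rupture (net): A_n = (7.5625 − 2×0.75)×0.375 = 2.2734 in² (U = 1.0, A_e = A_n). φR_n = 0.75 × 70 × 2.2734 = 119.4 kips.
Governing: min(49.7, 104.8, 127.6, 89.1, 119.4) = 49.7 kips → bolt shear.

49.7 kips (bolt shear governs)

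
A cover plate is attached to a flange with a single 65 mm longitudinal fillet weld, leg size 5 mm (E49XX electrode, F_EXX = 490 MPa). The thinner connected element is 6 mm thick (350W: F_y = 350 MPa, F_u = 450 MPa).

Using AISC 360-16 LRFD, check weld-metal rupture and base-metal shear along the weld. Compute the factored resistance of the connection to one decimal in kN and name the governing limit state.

50.7 kN (weld metal governs)

Weld metal: throat = 0.707×5 = 3.535 mm, L = 65 mm. φR_n = 0.75 × 0.6 × 490 × 3.535 × 65 = 50.7 kN.
Base metal shear (6 mm plate): yield φR_n = 1.0×0.6×350×6×65 = 81.9 kN; rupture φR_n = 0.75×0.6×450×6×65 = 79.0 kN; take 79.0 kN (rupture).
Governing: min(50.7, 79.0) = 50.7 kN → weld metal.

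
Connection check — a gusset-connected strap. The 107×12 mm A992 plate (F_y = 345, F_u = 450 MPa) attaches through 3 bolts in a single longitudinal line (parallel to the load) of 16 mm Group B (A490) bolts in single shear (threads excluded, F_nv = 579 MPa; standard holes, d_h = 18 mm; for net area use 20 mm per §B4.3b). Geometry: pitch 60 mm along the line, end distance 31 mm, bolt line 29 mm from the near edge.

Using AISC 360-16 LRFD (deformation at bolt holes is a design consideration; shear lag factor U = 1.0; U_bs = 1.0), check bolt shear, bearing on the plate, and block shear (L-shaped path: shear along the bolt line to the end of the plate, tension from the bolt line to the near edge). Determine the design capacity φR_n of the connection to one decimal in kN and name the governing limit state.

261.9 kN (bolt shear governs)

Bolt shear: A_b = π(16)²/4 = 201.06 mm². φR_n = 0.75 × 579 × 201.06 × 3 × 1 = 261.9 kN.
Bearing (12 mm plate, F_u = 450 MPa): end bolts L_c = 31 − 18/2 = 22, R_n = min(1.2×22×12×450, 2.4×16×12×450) = 142.56 kN/bolt; interior L_c = 60 − 18 = 42, R_n = 207.36 kN/bolt. φR_n = 0.75 × (1×142.56 + 2×207.36) = 418.0 kN.
Block shear: shear path 1×[31+2×60] = 1×151 mm, A_gv = 1812, A_nv = 1×(151 − 2.5×20)×12 = 1212 mm²; tension to near edge: (29 − 0.5×20)×12 = 228 mm². R_n = min(0.6×450×1212, 0.6×345×1812) + 1.0×450×228 = min(327.24, 375.08) + 102.6 = 429.84 kN. φR_n = 0.75 × 429.84 = 322.4 kN.
Governing: min(261.9, 418.0, 322.4) = 261.9 kN → bolt shear.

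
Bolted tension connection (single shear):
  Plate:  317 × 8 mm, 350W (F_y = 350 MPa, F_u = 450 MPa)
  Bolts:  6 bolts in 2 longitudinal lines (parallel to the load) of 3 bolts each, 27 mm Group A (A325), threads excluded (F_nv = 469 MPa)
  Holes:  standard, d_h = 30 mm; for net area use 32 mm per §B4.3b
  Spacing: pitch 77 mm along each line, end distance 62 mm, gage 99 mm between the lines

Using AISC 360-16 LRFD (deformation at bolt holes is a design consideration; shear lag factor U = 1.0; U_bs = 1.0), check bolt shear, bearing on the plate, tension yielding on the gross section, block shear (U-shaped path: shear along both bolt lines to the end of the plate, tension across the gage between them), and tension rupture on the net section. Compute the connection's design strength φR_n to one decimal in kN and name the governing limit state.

Bolt shear: A_b = π(27)²/4 = 572.56 mm². φR_n = 0.75 × 469 × 572.56 × 6 × 1 = 1208.4 kN.
Bearing (8 mm plate, F_u = 450 MPa): end bolts L_c = 62 − 30/2 = 47, R_n = min(1.2×47×8×450, 2.4×27×8×450) = 203.04 kN/bolt; interior L_c = 77 − 30 = 47, R_n = 203.04 kN/bolt. φR_n = 0.75 × (2×203.04 + 4×203.04) = 913.7 kN.
Tension yield (gross): A_g = 317×8 = 2536 mm². φR_n = 0.90 × 350 × 2536 = 798.8 kN.
Block shear: shear path 2×[62+2×77] = 2×216 mm, A_gv = 3456, A_nv = 2×(216 − 2.5×32)×8 = 2176 mm²; tension across gage: (99 − 1×32)×8 = 536 mm². R_n = min(0.6×450×2176, 0.6×350×3456) + 1.0×450×536 = min(587.52, 725.76) + 241.2 = 828.72 kN. φR_n = 0.75 × 828.72 = 621.5 kN.
Tension rupture (net): A_n = (317 − 2×32)×8 = 2024 mm² (U = 1.0, A_e = A_n). φR_n = 0.75 × 450 × 2024 = 683.1 kN.
Governing: min(1208.4, 913.7, 798.8, 621.5, 683.1) = 621.5 kN → block shear.

621.5 kN (block shear governs)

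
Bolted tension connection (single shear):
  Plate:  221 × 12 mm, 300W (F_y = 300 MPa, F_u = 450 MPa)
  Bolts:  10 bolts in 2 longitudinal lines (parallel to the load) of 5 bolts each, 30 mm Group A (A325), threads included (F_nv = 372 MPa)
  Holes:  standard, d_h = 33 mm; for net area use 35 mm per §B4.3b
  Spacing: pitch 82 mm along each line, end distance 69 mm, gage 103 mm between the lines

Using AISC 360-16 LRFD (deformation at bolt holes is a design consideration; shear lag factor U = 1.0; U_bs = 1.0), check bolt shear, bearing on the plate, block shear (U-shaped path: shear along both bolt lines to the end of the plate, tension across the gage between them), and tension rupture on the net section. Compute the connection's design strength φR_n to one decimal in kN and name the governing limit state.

611.6 kN (net-section rupture governs)

Bolt shear: A_b = π(30)²/4 = 706.86 mm². φR_n = 0.75 × 372 × 706.86 × 10 × 1 = 1972.1 kN.
Bearing (12 mm plate, F_u = 450 MPa): end bolts L_c = 69 − 33/2 = 52.5, R_n = min(1.2×52.5×12×450, 2.4×30×12×450) = 340.2 kN/bolt; interior L_c = 82 − 33 = 49, R_n = 317.52 kN/bolt. φR_n = 0.75 × (2×340.2 + 8×317.52) = 2415.4 kN.
Block shear: shear path 2×[69+4×82] = 2×397 mm, A_gv = 9528, A_nv = 2×(397 − 4.5×35)×12 = 5748 mm²; tension across gage: (103 − 1×35)×12 = 816 mm². R_n = min(0.6×450×5748, 0.6×300×9528) + 1.0×450×816 = min(1552, 1715) + 367.2 = 1919.2 kN. φR_n = 0.75 × 1919.2 = 1439.4 kN.
Tension rupture (net): A_n = (221 − 2×35)×12 = 1812 mm² (U = 1.0, A_e = A_n). φR_n = 0.75 × 450 × 1812 = 611.6 kN.
Governing: min(1972.1, 2415.4, 1439.4, 611.6) = 611.6 kN → net-section rupture.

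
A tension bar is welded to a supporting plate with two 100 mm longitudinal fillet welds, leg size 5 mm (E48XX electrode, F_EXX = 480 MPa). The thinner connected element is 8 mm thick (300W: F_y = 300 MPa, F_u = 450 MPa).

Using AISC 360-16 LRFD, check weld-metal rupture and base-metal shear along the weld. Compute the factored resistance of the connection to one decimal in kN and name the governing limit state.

Weld metal: throat = 0.707×5 = 3.535 mm, L = 2×100 = 200 mm. φR_n = 0.75 × 0.6 × 480 × 3.535 × 200 = 152.7 kN.
Base metal shear (8 mm plate): yield φR_n = 1.0×0.6×300×8×200 = 288.0 kN; rupture φR_n = 0.75×0.6×450×8×200 = 324.0 kN; take 288.0 kN (yield).
Governing: min(152.7, 288.0) = 152.7 kN → weld metal.

152.7 kN (weld metal governs)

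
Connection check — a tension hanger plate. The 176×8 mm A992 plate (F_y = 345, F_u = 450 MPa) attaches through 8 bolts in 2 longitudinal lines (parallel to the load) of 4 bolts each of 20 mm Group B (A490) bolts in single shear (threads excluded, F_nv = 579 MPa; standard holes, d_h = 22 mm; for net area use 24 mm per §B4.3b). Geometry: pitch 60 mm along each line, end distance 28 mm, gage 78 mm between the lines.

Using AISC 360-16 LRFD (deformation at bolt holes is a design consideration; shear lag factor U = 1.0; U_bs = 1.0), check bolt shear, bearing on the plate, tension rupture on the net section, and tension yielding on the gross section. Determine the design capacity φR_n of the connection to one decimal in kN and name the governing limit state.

345.6 kN (net-section rupture governs)

Bolt shear: A_b = π(20)²/4 = 314.16 mm². φR_n = 0.75 × 579 × 314.16 × 8 × 1 = 1091.4 kN.
Bearing (8 mm plate, F_u = 450 MPa): end bolts L_c = 28 − 22/2 = 17, R_n = min(1.2×17×8×450, 2.4×20×8×450) = 73.44 kN/bolt; interior L_c = 60 − 22 = 38, R_n = 164.16 kN/bolt. φR_n = 0.75 × (2×73.44 + 6×164.16) = 848.9 kN.
Tension rupture (net): A_n = (176 − 2×24)×8 = 1024 mm² (U = 1.0, A_e = A_n). φR_n = 0.75 × 450 × 1024 = 345.6 kN.
Tension yield (gross): A_g = 176×8 = 1408 mm². φR_n = 0.90 × 345 × 1408 = 437.2 kN.
Governing: min(1091.4, 848.9, 345.6, 437.2) = 345.6 kN → net-section rupture.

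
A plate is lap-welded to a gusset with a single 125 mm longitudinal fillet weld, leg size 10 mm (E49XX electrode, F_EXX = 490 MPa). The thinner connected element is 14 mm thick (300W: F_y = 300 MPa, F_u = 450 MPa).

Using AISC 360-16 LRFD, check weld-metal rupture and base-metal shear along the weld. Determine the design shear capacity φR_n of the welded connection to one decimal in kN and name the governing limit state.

194.9 kN (weld metal governs)

Weld metal: throat = 0.707×10 = 7.07 mm, L = 125 mm. φR_n = 0.75 × 0.6 × 490 × 7.07 × 125 = 194.9 kN.
Base metal shear (14 mm plate): yield φR_n = 1.0×0.6×300×14×125 = 315.0 kN; rupture φR_n = 0.75×0.6×450×14×125 = 354.4 kN; take 315.0 kN (yield).
Governing: min(194.9, 315.0) = 194.9 kN → weld metal.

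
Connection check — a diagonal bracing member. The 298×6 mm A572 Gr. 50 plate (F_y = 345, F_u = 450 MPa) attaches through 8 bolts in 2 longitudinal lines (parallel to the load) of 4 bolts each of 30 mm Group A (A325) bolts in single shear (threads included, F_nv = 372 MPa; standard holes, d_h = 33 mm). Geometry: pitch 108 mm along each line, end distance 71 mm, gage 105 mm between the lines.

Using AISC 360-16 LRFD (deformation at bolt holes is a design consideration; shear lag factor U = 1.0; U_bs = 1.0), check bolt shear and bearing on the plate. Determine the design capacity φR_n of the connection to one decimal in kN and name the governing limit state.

Bolt shear: A_b = π(30)²/4 = 706.86 mm². φR_n = 0.75 × 372 × 706.86 × 8 × 1 = 1577.7 kN.
Bearing (6 mm plate, F_u = 450 MPa): end bolts L_c = 71 − 33/2 = 54.5, R_n = min(1.2×54.5×6×450, 2.4×30×6×450) = 176.58 kN/bolt; interior L_c = 108 − 33 = 75, R_n = 194.4 kN/bolt. φR_n = 0.75 × (2×176.58 + 6×194.4) = 1139.7 kN.
Governing: min(1577.7, 1139.7) = 1139.7 kN → bearing.

1139.7 kN (bearing governs)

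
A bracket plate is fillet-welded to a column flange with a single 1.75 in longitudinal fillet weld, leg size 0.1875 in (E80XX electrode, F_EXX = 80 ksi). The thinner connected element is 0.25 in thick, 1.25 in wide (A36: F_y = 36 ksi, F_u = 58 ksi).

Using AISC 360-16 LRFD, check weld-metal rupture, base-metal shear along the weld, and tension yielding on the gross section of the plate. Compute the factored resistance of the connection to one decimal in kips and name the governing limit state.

Weld metal: throat = 0.707×0.1875 = 0.13256 in, L = 1.75 in. φR_n = 0.75 × 0.6 × 80 × 0.13256 × 1.75 = 8.4 kips.
Base metal shear (0.25 in plate): yield φR_n = 1.0×0.6×36×0.25×1.75 = 9.5 kips; rupture φR_n = 0.75×0.6×58×0.25×1.75 = 11.4 kips; take 9.5 kips (yield).
Tension yield (gross): A_g = 1.25×0.25 = 0.3125 in². φR_n = 0.90 × 36 × 0.3125 = 10.1 kips.
Governing: min(8.4, 9.5, 10.1) = 8.4 kips → weld metal.

8.4 kips (weld metal governs)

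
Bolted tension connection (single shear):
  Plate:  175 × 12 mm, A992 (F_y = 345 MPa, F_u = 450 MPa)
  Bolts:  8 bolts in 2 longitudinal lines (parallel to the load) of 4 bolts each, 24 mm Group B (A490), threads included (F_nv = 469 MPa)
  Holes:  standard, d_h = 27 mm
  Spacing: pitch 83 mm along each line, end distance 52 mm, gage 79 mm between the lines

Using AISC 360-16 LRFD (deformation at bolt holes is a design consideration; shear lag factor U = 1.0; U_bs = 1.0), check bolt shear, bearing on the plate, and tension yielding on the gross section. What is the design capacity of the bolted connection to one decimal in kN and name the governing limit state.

652.1 kN (gross-section yield governs)

Bolt shear: A_b = π(24)²/4 = 452.39 mm². φR_n = 0.75 × 469 × 452.39 × 8 × 1 = 1273.0 kN.
Bearing (12 mm plate, F_u = 450 MPa): end bolts L_c = 52 − 27/2 = 38.5, R_n = min(1.2×38.5×12×450, 2.4×24×12×450) = 249.48 kN/bolt; interior L_c = 83 − 27 = 56, R_n = 311.04 kN/bolt. φR_n = 0.75 × (2×249.48 + 6×311.04) = 1773.9 kN.
Tension yield (gross): A_g = 175×12 = 2100 mm². φR_n = 0.90 × 345 × 2100 = 652.1 kN.
Governing: min(1273.0, 1773.9, 652.1) = 652.1 kN → gross-section yield.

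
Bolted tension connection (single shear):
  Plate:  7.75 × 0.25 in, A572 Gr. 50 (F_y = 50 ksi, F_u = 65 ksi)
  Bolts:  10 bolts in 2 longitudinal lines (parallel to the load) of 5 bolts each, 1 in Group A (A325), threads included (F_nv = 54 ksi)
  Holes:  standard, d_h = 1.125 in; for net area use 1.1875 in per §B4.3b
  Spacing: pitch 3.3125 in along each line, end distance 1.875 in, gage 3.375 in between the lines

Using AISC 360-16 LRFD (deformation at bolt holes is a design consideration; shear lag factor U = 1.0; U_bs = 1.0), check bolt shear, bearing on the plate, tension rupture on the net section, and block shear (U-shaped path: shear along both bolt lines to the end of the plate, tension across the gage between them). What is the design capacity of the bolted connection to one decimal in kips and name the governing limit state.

65.5 kips (net-section rupture governs)

Bolt shear: A_b = π(1)²/4 = 0.7854 in². φR_n = 0.75 × 54 × 0.7854 × 10 × 1 = 318.1 kips.
Bearing (0.25 in plate, F_u = 65 ksi): end bolts L_c = 1.875 − 1.125/2 = 1.3125, R_n = min(1.2×1.3125×0.25×65, 2.4×1×0.25×65) = 25.594 kips/bolt; interior L_c = 3.3125 − 1.125 = 2.1875, R_n = 39 kips/bolt. φR_n = 0.75 × (2×25.594 + 8×39) = 272.4 kips.
Tension rupture (net): A_n = (7.75 − 2×1.1875)×0.25 = 1.3438 in² (U = 1.0, A_e = A_n). φR_n = 0.75 × 65 × 1.3438 = 65.5 kips.
Block shear: shear path 2×[1.875+4×3.3125] = 2×15.125 in, A_gv = 7.5625, A_nv = 2×(15.125 − 4.5×1.1875)×0.25 = 4.8906 in²; tension across gage: (3.375 − 1×1.1875)×0.25 = 0.54688 in². R_n = min(0.6×65×4.8906, 0.6×50×7.5625) + 1.0×65×0.54688 = min(190.73, 226.88) + 35.547 = 226.28 kips. φR_n = 0.75 × 226.28 = 169.7 kips.
Governing: min(318.1, 272.4, 65.5, 169.7) = 65.5 kips → net-section rupture.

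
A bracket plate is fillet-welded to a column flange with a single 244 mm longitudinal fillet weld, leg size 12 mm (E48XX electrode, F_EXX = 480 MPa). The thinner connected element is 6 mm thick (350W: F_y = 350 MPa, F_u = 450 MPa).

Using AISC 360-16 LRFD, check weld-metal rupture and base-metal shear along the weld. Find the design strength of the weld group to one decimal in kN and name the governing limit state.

Weld metal: throat = 0.707×12 = 8.484 mm, L = 244 mm. φR_n = 0.75 × 0.6 × 480 × 8.484 × 244 = 447.1 kN.
Base metal shear (6 mm plate): yield φR_n = 1.0×0.6×350×6×244 = 307.4 kN; rupture φR_n = 0.75×0.6×450×6×244 = 296.5 kN; take 296.5 kN (rupture).
Governing: min(447.1, 296.5) = 296.5 kN → base-metal shear.

296.5 kN (base-metal shear governs)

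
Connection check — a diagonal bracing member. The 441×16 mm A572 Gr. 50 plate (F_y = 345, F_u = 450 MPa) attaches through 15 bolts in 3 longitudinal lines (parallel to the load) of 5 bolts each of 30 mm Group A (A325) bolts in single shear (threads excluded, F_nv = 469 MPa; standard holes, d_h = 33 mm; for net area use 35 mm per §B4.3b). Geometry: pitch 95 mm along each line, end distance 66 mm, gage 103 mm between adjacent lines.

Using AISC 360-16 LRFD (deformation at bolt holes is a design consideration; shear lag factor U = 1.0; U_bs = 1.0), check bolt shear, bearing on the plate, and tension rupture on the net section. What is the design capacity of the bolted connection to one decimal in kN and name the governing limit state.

1814.4 kN (net-section rupture governs)

Bolt shear: A_b = π(30)²/4 = 706.86 mm². φR_n = 0.75 × 469 × 706.86 × 15 × 1 = 3729.6 kN.
Bearing (16 mm plate, F_u = 450 MPa): end bolts L_c = 66 − 33/2 = 49.5, R_n = min(1.2×49.5×16×450, 2.4×30×16×450) = 427.68 kN/bolt; interior L_c = 95 − 33 = 62, R_n = 518.4 kN/bolt. φR_n = 0.75 × (3×427.68 + 12×518.4) = 5627.9 kN.
Tension rupture (net): A_n = (441 − 3×35)×16 = 5376 mm² (U = 1.0, A_e = A_n). φR_n = 0.75 × 450 × 5376 = 1814.4 kN.
Governing: min(3729.6, 5627.9, 1814.4) = 1814.4 kN → net-section rupture.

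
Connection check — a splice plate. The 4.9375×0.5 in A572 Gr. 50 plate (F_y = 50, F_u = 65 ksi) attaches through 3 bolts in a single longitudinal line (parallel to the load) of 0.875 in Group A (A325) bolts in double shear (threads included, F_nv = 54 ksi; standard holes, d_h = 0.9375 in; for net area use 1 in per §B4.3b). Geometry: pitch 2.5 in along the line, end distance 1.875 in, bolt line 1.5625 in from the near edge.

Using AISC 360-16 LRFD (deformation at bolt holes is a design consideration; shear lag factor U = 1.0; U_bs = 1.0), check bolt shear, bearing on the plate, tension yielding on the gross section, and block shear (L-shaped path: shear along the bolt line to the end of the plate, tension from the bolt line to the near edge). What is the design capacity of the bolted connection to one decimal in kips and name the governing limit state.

89.9 kips (block shear governs)

Bolt shear: A_b = π(0.875)²/4 = 0.60132 in². φR_n = 0.75 × 54 × 0.60132 × 3 × 2 = 146.1 kips.
Bearing (0.5 in plate, F_u = 65 ksi): end bolts L_c = 1.875 − 0.9375/2 = 1.40625, R_n = min(1.2×1.40625×0.5×65, 2.4×0.875×0.5×65) = 54.844 kips/bolt; interior L_c = 2.5 − 0.9375 = 1.5625, R_n = 60.938 kips/bolt. φR_n = 0.75 × (1×54.844 + 2×60.938) = 132.5 kips.
Tension yield (gross): A_g = 4.9375×0.5 = 2.4688 in². φR_n = 0.90 × 50 × 2.4688 = 111.1 kips.
Block shear: shear path 1×[1.875+2×2.5] = 1×6.875 in, A_gv = 3.4375, A_nv = 1×(6.875 − 2.5×1)×0.5 = 2.1875 in²; tension to near edge: (1.5625 − 0.5×1)×0.5 = 0.53125 in². R_n = min(0.6×65×2.1875, 0.6×50×3.4375) + 1.0×65×0.53125 = min(85.313, 103.13) + 34.531 = 119.84 kips. φR_n = 0.75 × 119.84 = 89.9 kips.
Governing: min(146.1, 132.5, 111.1, 89.9) = 89.9 kips → block shear.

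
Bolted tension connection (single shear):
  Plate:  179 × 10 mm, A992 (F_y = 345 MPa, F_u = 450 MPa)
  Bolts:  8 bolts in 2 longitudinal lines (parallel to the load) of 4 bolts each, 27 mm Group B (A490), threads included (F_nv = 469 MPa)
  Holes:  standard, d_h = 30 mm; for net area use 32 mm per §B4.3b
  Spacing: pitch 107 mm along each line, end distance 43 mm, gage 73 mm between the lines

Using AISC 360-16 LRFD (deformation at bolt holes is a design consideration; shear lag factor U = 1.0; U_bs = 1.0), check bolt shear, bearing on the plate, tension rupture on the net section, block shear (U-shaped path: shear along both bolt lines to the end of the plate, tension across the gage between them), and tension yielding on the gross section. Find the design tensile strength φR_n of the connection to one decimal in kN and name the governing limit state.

Bolt shear: A_b = π(27)²/4 = 572.56 mm². φR_n = 0.75 × 469 × 572.56 × 8 × 1 = 1611.2 kN.
Bearing (10 mm plate, F_u = 450 MPa): end bolts L_c = 43 − 30/2 = 28, R_n = min(1.2×28×10×450, 2.4×27×10×450) = 151.2 kN/bolt; interior L_c = 107 − 30 = 77, R_n = 291.6 kN/bolt. φR_n = 0.75 × (2×151.2 + 6×291.6) = 1539.0 kN.
Tension rupture (net): A_n = (179 − 2×32)×10 = 1150 mm² (U = 1.0, A_e = A_n). φR_n = 0.75 × 450 × 1150 = 388.1 kN.
Block shear: shear path 2×[43+3×107] = 2×364 mm, A_gv = 7280, A_nv = 2×(364 − 3.5×32)×10 = 5040 mm²; tension across gage: (73 − 1×32)×10 = 410 mm². R_n = min(0.6×450×5040, 0.6×345×7280) + 1.0×450×410 = min(1360.8, 1507) + 184.5 = 1545.3 kN. φR_n = 0.75 × 1545.3 = 1159.0 kN.
Tension yield (gross): A_g = 179×10 = 1790 mm². φR_n = 0.90 × 345 × 1790 = 555.8 kN.
Governing: min(1611.2, 1539.0, 388.1, 1159.0, 555.8) = 388.1 kN → net-section rupture.

388.1 kN (net-section rupture governs)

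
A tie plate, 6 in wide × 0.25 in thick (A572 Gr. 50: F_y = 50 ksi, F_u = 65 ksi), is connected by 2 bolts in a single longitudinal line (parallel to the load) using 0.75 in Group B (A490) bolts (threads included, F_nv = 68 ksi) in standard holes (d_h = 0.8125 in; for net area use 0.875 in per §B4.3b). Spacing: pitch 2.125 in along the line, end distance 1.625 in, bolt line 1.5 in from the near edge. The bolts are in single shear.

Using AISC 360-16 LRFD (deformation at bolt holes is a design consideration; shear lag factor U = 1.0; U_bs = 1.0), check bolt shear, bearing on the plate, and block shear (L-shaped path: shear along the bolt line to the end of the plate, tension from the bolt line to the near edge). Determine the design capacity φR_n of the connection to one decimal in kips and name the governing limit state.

Bolt shear: A_b = π(0.75)²/4 = 0.44179 in². φR_n = 0.75 × 68 × 0.44179 × 2 × 1 = 45.1 kips.
Bearing (0.25 in plate, F_u = 65 ksi): end bolts L_c = 1.625 − 0.8125/2 = 1.21875, R_n = min(1.2×1.21875×0.25×65, 2.4×0.75×0.25×65) = 23.766 kips/bolt; interior L_c = 2.125 − 0.8125 = 1.3125, R_n = 25.594 kips/bolt. φR_n = 0.75 × (1×23.766 + 1×25.594) = 37.0 kips.
Block shear: shear path 1×[1.625+1×2.125] = 1×3.75 in, A_gv = 0.9375, A_nv = 1×(3.75 − 1.5×0.875)×0.25 = 0.60938 in²; tension to near edge: (1.5 − 0.5×0.875)×0.25 = 0.26563 in². R_n = min(0.6×65×0.60938, 0.6×50×0.9375) + 1.0×65×0.26563 = min(23.766, 28.125) + 17.266 = 41.032 kips. φR_n = 0.75 × 41.032 = 30.8 kips.
Governing: min(45.1, 37.0, 30.8) = 30.8 kips → block shear.

30.8 kips (block shear governs)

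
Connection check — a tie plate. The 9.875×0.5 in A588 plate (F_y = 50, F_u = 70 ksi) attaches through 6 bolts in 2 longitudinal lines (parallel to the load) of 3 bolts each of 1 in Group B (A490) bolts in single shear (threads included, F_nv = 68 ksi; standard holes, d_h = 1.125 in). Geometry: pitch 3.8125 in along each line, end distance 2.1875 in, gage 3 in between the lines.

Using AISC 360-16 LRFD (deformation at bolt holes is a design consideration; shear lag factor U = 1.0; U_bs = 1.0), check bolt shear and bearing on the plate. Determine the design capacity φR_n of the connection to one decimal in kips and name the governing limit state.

Bolt shear: A_b = π(1)²/4 = 0.7854 in². φR_n = 0.75 × 68 × 0.7854 × 6 × 1 = 240.3 kips.
Bearing (0.5 in plate, F_u = 70 ksi): end bolts L_c = 2.1875 − 1.125/2 = 1.625, R_n = min(1.2×1.625×0.5×70, 2.4×1×0.5×70) = 68.25 kips/bolt; interior L_c = 3.8125 − 1.125 = 2.6875, R_n = 84 kips/bolt. φR_n = 0.75 × (2×68.25 + 4×84) = 354.4 kips.
Governing: min(240.3, 354.4) = 240.3 kips → bolt shear.

240.3 kips (bolt shear governs)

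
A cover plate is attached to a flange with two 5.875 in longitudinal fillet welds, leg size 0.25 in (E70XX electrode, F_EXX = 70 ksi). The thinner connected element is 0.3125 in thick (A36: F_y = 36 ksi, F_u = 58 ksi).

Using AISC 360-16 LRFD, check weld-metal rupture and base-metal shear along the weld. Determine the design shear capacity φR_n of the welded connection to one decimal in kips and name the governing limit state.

65.4 kips (weld metal governs)

Weld metal: throat = 0.707×0.25 = 0.17675 in, L = 2×5.875 = 11.75 in. φR_n = 0.75 × 0.6 × 70 × 0.17675 × 11.75 = 65.4 kips.
Base metal shear (0.3125 in plate): yield φR_n = 1.0×0.6×36×0.3125×11.75 = 79.3 kips; rupture φR_n = 0.75×0.6×58×0.3125×11.75 = 95.8 kips; take 79.3 kips (yield).
Governing: min(65.4, 79.3) = 65.4 kips → weld metal.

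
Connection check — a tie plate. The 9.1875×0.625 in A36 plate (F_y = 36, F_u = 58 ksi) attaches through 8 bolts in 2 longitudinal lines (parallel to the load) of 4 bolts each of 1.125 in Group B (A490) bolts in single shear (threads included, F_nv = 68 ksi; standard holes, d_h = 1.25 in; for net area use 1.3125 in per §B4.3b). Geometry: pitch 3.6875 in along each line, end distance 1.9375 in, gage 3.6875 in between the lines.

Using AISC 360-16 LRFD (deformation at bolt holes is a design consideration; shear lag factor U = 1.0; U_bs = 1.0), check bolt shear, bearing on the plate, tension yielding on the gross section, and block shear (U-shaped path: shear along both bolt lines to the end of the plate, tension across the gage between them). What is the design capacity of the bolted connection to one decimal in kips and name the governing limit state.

186.0 kips (gross-section yield governs)

Bolt shear: A_b = π(1.125)²/4 = 0.99402 in². φR_n = 0.75 × 68 × 0.99402 × 8 × 1 = 405.6 kips.
Bearing (0.625 in plate, F_u = 58 ksi): end bolts L_c = 1.9375 − 1.25/2 = 1.3125, R_n = min(1.2×1.3125×0.625×58, 2.4×1.125×0.625×58) = 57.094 kips/bolt; interior L_c = 3.6875 − 1.25 = 2.4375, R_n = 97.875 kips/bolt. φR_n = 0.75 × (2×57.094 + 6×97.875) = 526.1 kips.
Tension yield (gross): A_g = 9.1875×0.625 = 5.7422 in². φR_n = 0.90 × 36 × 5.7422 = 186.0 kips.
Block shear: shear path 2×[1.9375+3×3.6875] = 2×13 in, A_gv = 16.25, A_nv = 2×(13 − 3.5×1.3125)×0.625 = 10.508 in²; tension across gage: (3.6875 − 1×1.3125)×0.625 = 1.4844 in². R_n = min(0.6×58×10.508, 0.6×36×16.25) + 1.0×58×1.4844 = min(365.68, 351) + 86.095 = 437.1 kips. φR_n = 0.75 × 437.1 = 327.8 kips.
Governing: min(405.6, 526.1, 186.0, 327.8) = 186.0 kips → gross-section yield.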